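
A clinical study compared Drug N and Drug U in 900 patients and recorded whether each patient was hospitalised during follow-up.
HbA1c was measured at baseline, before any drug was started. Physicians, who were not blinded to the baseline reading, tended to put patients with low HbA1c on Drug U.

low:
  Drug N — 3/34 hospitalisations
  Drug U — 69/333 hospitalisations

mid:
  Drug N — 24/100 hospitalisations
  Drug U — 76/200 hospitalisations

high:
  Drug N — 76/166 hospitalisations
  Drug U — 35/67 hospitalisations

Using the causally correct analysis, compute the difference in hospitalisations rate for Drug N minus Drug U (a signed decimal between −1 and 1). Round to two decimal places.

The HbA1c-specific comparison favours Drug N throughout, but the pooled figures favour Drug U. The question is whether to condition on HbA1c.
HbA1c is set before the drug has any effect — it is not caused by the drug — and it independently drives the outcome. That makes it a confounder, so the causal comparison is within HbA1c levels.
Adjusting over the population distribution of HbA1c: 0.408·(0.088−0.207) + 0.333·(0.240−0.380) + 0.259·(0.458−0.522) = -0.112.

-0.11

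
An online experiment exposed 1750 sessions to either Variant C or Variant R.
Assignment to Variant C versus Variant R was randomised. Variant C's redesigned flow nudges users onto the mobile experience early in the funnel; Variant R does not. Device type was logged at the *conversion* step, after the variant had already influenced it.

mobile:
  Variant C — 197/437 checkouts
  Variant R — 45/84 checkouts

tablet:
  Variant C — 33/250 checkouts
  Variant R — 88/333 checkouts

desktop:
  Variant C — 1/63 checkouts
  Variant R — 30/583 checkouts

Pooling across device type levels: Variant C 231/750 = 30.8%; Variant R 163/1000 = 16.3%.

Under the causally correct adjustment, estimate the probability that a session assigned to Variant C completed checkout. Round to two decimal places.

Device type here is a post-treatment variable shaped by the variant; conditioning on it would introduce bias rather than remove it. The overall comparison is the causal one.
So P(outcome | do(Variant C)) is just the pooled rate for Variant C: 231/750 = 0.308.

0.31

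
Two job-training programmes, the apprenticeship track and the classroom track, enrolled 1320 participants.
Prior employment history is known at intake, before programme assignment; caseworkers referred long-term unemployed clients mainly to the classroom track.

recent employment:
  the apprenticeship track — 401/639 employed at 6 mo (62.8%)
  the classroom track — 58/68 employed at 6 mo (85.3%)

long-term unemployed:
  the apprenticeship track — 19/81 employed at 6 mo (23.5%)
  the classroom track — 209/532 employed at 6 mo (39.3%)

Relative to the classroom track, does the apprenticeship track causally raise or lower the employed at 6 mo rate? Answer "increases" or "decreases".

Nothing the programme does changes prior employment history; the imbalance is an allocation artefact. With prior employment history also predicting the outcome, the pooled figure is confounded, and the within-stratum comparison is the causal one.
Within each level — recent employment: 62.8% vs 85.3%; long-term unemployed: 23.5% vs 39.3% — the classroom track is higher every time.

decreases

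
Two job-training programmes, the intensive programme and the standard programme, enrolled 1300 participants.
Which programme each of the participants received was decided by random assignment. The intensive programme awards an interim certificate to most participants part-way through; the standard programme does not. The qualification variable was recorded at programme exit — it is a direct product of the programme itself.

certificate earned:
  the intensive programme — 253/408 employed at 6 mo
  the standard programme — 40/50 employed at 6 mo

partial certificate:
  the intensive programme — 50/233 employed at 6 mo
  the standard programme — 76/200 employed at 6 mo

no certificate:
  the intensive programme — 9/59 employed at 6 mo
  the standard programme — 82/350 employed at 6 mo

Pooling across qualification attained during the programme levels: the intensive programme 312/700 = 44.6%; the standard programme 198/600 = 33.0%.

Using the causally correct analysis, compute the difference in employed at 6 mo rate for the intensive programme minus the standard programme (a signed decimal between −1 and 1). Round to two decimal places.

+0.12

Because the programme influences qualification attained during the programme, qualification attained during the programme is a post-treatment mediator, not a confounder. Stratifying on it would bias the estimate; the causal effect is the crude pooled difference.
The causal difference is the pooled difference: 0.446 − 0.330 = +0.116.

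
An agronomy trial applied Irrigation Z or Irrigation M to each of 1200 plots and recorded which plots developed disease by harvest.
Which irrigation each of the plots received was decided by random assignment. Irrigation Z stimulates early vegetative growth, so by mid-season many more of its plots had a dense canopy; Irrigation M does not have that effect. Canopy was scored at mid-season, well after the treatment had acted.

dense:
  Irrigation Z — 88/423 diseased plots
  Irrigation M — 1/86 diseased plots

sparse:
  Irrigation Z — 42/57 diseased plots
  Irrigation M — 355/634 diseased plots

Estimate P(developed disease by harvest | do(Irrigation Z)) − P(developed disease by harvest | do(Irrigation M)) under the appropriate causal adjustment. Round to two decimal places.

Mid-season canopy here is a post-treatment variable shaped by the irrigation; conditioning on it would introduce bias rather than remove it. The overall comparison is the causal one.
The causal difference is the pooled difference: 0.271 − 0.494 = -0.224.

-0.22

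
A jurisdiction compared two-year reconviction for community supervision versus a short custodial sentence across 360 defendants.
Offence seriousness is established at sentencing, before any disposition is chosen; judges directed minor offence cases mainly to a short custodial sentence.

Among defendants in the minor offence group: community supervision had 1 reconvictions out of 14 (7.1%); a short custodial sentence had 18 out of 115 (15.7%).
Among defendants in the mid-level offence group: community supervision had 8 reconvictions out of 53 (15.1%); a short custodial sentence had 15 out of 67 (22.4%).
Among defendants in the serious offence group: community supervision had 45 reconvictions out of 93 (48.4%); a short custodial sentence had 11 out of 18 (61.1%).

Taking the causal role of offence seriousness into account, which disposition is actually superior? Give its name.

community supervision

Nothing the disposition does changes offence seriousness; the imbalance is an allocation artefact. With offence seriousness also predicting the outcome, the pooled figure is confounded, and the within-stratum comparison is the causal one.
Within each level — minor offence: 7.1% vs 15.7%; mid-level offence: 15.1% vs 22.4%; serious offence: 48.4% vs 61.1% — community supervision is lower every time.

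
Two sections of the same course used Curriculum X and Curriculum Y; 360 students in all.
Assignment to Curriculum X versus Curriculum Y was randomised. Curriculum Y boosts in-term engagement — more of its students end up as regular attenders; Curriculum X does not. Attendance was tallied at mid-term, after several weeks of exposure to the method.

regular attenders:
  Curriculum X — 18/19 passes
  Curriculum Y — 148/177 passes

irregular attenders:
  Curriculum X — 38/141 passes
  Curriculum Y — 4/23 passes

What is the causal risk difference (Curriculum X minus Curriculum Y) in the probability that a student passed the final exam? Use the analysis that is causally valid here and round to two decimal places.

-0.41

Within every mid-term attendance level Curriculum X has the higher rate, yet pooled Curriculum Y does — Simpson's reversal.
Mid-term attendance here is a post-treatment variable shaped by the teaching method; conditioning on it would introduce bias rather than remove it. The overall comparison is the causal one.
The causal difference is the pooled difference: 0.350 − 0.760 = -0.410.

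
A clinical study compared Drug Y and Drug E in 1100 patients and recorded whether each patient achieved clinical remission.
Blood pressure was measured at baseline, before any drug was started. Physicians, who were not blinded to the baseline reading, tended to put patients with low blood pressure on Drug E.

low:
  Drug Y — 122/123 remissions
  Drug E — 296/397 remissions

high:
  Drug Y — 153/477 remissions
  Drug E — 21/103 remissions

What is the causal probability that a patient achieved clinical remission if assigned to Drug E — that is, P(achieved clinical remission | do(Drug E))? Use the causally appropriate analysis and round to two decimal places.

Since blood pressure is a pre-existing factor (not a product of the drug) and it affects the outcome on its own, it is a confounder. The stratified rates, not the pooled rate, identify the causal effect.
Standardising Drug E to the population blood pressure mix: 0.473·296/397 + 0.527·21/103 = 0.460.

0.46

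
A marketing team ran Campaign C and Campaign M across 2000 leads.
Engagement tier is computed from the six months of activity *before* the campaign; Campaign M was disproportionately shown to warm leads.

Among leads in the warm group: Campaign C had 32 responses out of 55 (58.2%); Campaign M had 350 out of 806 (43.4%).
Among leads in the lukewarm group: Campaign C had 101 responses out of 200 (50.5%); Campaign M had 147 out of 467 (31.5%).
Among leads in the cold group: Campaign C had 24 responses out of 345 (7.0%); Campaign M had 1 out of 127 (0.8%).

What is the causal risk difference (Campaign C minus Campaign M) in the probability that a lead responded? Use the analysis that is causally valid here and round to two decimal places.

Campaign C is higher inside every engagement tier stratum but Campaign M is higher in aggregate. Whether to stratify depends on how engagement tier relates to the campaign.
Nothing the campaign does changes engagement tier; the imbalance is an allocation artefact. With engagement tier also predicting the outcome, the pooled figure is confounded, and the within-stratum comparison is the causal one.
Adjusting over the population distribution of engagement tier: 0.430·(0.582−0.434) + 0.334·(0.505−0.315) + 0.236·(0.070−0.008) = +0.142.

+0.14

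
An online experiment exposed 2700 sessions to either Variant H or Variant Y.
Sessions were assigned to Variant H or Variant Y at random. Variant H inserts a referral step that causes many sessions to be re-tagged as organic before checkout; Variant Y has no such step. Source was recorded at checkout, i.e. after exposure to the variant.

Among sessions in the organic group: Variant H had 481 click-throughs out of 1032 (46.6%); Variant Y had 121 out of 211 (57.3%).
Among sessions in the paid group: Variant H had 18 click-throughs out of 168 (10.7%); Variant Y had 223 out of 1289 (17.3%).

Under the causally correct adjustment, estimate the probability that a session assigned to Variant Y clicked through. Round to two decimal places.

The traffic source-specific comparison favours Variant Y throughout, but the pooled figures favour Variant H. The question is whether to condition on traffic source.
Traffic source here is a post-treatment variable shaped by the variant; conditioning on it would introduce bias rather than remove it. The overall comparison is the causal one.
So P(outcome | do(Variant Y)) is just the pooled rate for Variant Y: 344/1500 = 0.229.

0.23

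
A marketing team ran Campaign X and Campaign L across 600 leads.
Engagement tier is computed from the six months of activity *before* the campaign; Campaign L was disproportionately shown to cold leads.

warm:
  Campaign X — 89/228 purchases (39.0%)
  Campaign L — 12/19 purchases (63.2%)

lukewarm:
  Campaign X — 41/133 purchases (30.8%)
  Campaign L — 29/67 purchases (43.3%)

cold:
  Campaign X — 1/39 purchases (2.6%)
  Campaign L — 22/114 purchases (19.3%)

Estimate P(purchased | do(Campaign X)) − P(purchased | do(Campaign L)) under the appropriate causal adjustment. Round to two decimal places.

-0.18

The engagement tier-specific comparison favours Campaign L throughout, but the pooled figures favour Campaign X. The question is whether to condition on engagement tier.
Since engagement tier is a pre-existing factor (not a product of the campaign) and it affects the outcome on its own, it is a confounder. The stratified rates, not the pooled rate, identify the causal effect.
Adjusting over the population distribution of engagement tier: 0.412·(0.390−0.632) + 0.333·(0.308−0.433) + 0.255·(0.026−0.193) = -0.183.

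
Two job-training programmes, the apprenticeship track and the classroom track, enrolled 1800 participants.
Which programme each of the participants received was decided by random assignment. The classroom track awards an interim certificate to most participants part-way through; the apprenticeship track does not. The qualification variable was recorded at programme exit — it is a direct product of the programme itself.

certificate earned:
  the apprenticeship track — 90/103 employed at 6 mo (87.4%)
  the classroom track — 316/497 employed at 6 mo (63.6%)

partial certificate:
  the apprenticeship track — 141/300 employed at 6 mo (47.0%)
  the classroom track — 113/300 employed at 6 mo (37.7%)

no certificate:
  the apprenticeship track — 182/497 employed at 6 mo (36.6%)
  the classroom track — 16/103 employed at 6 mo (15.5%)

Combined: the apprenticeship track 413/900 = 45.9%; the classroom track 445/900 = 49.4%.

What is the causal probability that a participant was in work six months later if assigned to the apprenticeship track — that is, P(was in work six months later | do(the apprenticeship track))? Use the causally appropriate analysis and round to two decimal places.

Because the programme influences qualification attained during the programme, qualification attained during the programme is a post-treatment mediator, not a confounder. Stratifying on it would bias the estimate; the causal effect is the crude pooled difference.
So P(outcome | do(the apprenticeship track)) is just the pooled rate for the apprenticeship track: 413/900 = 0.459.

0.46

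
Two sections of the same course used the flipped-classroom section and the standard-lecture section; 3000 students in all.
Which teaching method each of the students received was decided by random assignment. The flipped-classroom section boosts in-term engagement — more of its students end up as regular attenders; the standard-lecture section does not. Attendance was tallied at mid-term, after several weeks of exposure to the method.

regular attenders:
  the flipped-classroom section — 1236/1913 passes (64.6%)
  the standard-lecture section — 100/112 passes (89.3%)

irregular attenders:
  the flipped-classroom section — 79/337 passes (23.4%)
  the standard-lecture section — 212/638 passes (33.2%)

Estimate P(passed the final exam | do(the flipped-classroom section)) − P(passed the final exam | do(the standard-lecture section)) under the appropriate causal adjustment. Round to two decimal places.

+0.17

The distribution of mid-term attendance is itself part of what the teaching method does — it is an intermediate outcome. Holding it fixed would remove that part of the effect; the total effect is the pooled difference.
The causal difference is the pooled difference: 0.584 − 0.416 = +0.168.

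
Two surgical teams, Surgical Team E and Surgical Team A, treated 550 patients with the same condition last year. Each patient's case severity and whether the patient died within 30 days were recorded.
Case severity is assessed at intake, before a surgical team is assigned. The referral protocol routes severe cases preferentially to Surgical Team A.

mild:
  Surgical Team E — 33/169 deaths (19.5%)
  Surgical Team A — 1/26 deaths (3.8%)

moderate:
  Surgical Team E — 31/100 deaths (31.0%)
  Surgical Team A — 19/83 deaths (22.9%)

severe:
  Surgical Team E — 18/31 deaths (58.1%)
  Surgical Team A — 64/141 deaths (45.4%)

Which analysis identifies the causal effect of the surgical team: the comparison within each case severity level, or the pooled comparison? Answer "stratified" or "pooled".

stratified

Surgical Team A is lower inside every case severity stratum but Surgical Team E is lower in aggregate. Whether to stratify depends on how case severity relates to the surgical team.
Since case severity is a pre-existing factor (not a product of the surgical team) and it affects the outcome on its own, it is a confounder. The stratified rates, not the pooled rate, identify the causal effect.
Within each level — mild: 19.5% vs 3.8%; moderate: 31.0% vs 22.9%; severe: 58.1% vs 45.4% — Surgical Team A is lower every time.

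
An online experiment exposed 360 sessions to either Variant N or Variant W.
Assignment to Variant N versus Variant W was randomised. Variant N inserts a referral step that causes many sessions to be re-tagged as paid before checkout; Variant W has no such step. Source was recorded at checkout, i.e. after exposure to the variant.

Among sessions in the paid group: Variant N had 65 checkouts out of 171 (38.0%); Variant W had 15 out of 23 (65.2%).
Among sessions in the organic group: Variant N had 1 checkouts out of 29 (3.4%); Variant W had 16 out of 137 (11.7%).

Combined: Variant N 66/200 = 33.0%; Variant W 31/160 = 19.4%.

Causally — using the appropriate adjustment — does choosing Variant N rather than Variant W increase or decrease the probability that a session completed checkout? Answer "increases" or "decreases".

increases

Because the variant influences traffic source, traffic source is a post-treatment mediator, not a confounder. Stratifying on it would bias the estimate; the causal effect is the crude pooled difference.
Pooled: Variant N 33.0% vs Variant W 19.4%; Variant N is higher overall.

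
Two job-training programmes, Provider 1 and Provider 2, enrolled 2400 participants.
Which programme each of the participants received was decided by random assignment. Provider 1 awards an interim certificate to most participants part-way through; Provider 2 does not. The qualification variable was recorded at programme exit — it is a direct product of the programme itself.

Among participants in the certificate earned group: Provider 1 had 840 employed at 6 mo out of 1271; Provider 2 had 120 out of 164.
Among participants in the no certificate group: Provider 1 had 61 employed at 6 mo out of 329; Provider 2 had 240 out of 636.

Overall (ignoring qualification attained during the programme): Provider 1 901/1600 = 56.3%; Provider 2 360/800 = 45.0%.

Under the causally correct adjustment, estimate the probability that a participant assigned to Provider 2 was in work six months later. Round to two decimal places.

Within every qualification attained during the programme level Provider 2 has the higher rate, yet pooled Provider 1 does — Simpson's reversal.
Because the programme influences qualification attained during the programme, qualification attained during the programme is a post-treatment mediator, not a confounder. Stratifying on it would bias the estimate; the causal effect is the crude pooled difference.
So P(outcome | do(Provider 2)) is just the pooled rate for Provider 2: 360/800 = 0.450.

0.45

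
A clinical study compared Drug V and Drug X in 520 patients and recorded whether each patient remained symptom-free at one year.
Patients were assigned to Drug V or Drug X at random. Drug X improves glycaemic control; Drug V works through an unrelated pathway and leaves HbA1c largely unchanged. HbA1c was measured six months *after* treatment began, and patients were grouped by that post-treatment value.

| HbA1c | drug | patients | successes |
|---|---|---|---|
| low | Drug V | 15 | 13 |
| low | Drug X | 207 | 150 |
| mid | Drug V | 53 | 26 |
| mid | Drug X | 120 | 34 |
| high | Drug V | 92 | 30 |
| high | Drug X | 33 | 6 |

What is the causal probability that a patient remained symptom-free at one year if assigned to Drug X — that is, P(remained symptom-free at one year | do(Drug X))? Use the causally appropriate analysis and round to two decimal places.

0.53

HbA1c is downstream of the drug. One should not condition on a consequence of treatment, so the overall rates are the right comparison.
So P(outcome | do(Drug X)) is just the pooled rate for Drug X: 190/360 = 0.528.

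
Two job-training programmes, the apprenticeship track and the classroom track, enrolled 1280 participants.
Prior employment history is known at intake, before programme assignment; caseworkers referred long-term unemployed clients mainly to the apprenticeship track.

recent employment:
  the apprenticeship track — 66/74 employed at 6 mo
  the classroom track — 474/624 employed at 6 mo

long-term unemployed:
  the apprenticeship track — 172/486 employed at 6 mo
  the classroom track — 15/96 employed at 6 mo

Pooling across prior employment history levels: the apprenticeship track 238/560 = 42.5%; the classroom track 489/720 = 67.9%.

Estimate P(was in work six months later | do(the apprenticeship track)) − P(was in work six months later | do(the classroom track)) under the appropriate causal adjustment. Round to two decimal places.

Since prior employment history is a pre-existing factor (not a product of the programme) and it affects the outcome on its own, it is a confounder. The stratified rates, not the pooled rate, identify the causal effect.
Adjusting over the population distribution of prior employment history: 0.545·(0.892−0.760) + 0.455·(0.354−0.156) = +0.162.

+0.16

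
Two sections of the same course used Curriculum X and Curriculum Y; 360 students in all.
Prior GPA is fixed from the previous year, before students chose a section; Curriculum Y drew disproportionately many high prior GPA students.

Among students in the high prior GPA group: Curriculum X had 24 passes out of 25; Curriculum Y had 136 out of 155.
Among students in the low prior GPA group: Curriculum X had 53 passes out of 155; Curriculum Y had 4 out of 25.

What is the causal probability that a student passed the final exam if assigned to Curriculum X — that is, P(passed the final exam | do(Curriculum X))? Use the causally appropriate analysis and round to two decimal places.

0.65

The prior GPA band-specific comparison favours Curriculum X throughout, but the pooled figures favour Curriculum Y. The question is whether to condition on prior GPA band.
Prior GPA band satisfies the back-door criterion: it is not a descendant of the teaching method, and it blocks the spurious path from teaching method to outcome. Adjusting for it (i.e., using the within-prior GPA band rates) gives the causal effect.
Standardising Curriculum X to the population prior GPA band mix: 0.500·24/25 + 0.500·53/155 = 0.651.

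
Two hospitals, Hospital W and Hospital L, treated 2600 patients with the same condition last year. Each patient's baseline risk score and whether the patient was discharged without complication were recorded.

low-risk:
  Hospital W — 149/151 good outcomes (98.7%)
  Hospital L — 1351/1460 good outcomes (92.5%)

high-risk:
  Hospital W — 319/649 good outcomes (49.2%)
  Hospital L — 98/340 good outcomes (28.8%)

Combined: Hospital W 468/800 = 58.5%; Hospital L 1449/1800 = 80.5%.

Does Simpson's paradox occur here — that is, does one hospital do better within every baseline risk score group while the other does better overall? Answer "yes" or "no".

Within each baseline risk score level (low-risk 98.7% vs 92.5%; high-risk 49.2% vs 28.8%), Hospital W has the higher rate every time. Pooled: 58.5% vs 80.5% — Hospital L has the higher rate overall. The two comparisons disagree.

yes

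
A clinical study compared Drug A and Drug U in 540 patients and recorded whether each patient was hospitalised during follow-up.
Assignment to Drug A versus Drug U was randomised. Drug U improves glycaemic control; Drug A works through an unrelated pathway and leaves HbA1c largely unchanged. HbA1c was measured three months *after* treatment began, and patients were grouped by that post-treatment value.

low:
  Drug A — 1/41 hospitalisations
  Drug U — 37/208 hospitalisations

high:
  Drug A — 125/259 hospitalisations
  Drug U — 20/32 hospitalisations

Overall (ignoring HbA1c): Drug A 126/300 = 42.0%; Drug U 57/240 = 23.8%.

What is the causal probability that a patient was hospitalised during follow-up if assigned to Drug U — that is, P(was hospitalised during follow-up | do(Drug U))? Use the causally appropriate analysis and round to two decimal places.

HbA1c is recorded after the drug and is itself shifted by it — it sits on the causal path from drug to outcome. Conditioning on a mediator would strip out part of the effect we want; the pooled comparison gives the total causal effect.
So P(outcome | do(Drug U)) is just the pooled rate for Drug U: 57/240 = 0.237.

0.24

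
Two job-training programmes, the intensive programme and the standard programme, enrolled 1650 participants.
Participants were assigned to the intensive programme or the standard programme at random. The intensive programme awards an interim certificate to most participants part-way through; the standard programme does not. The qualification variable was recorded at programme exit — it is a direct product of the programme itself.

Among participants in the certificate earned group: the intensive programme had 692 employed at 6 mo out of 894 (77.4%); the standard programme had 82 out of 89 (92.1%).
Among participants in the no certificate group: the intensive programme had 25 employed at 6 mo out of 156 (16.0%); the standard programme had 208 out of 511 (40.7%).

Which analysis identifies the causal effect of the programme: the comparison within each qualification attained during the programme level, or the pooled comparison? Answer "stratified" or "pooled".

The distribution of qualification attained during the programme is itself part of what the programme does — it is an intermediate outcome. Holding it fixed would remove that part of the effect; the total effect is the pooled difference.
Pooled: the intensive programme 68.3% vs the standard programme 48.3%; the intensive programme is higher overall.

pooled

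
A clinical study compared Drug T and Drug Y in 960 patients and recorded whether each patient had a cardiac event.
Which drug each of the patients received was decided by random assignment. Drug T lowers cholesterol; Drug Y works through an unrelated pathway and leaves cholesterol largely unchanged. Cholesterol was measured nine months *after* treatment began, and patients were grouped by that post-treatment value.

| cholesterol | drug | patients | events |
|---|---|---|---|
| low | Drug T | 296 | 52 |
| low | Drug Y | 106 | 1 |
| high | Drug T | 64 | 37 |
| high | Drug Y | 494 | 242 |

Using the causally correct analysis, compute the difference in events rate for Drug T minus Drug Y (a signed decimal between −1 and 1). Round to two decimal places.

Drug Y is lower inside every cholesterol stratum but Drug T is lower in aggregate. Whether to stratify depends on how cholesterol relates to the drug.
Because the drug influences cholesterol, cholesterol is a post-treatment mediator, not a confounder. Stratifying on it would bias the estimate; the causal effect is the crude pooled difference.
The causal difference is the pooled difference: 0.247 − 0.405 = -0.158.

-0.16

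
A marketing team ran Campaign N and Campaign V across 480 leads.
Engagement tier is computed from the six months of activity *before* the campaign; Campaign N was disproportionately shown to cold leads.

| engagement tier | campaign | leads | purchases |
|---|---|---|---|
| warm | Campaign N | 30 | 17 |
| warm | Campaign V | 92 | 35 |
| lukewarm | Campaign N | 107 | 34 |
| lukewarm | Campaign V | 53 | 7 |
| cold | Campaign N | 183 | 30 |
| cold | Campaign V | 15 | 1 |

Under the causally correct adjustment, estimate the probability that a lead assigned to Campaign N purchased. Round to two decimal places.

0.32

The imbalance in engagement tier arose from how leads were allocated, not from anything the campaign did; and engagement tier independently affects the outcome. The pooled gap is confounded — condition on engagement tier.
Standardising Campaign N to the population engagement tier mix: 0.254·17/30 + 0.333·34/107 + 0.412·30/183 = 0.318.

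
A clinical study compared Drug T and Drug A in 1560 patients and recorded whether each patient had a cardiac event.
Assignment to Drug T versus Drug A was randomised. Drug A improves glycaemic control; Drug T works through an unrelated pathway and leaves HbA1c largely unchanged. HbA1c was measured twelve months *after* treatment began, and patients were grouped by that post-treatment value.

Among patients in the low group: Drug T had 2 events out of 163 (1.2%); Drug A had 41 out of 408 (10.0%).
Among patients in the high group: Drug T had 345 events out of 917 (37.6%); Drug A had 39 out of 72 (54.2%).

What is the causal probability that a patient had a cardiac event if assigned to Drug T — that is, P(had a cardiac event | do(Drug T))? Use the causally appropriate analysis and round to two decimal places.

The stratified and pooled comparisons disagree (Drug T wins within each HbA1c; Drug A wins overall), so the answer turns on the causal role of HbA1c.
HbA1c here is a post-treatment variable shaped by the drug; conditioning on it would introduce bias rather than remove it. The overall comparison is the causal one.
So P(outcome | do(Drug T)) is just the pooled rate for Drug T: 347/1080 = 0.321.

0.32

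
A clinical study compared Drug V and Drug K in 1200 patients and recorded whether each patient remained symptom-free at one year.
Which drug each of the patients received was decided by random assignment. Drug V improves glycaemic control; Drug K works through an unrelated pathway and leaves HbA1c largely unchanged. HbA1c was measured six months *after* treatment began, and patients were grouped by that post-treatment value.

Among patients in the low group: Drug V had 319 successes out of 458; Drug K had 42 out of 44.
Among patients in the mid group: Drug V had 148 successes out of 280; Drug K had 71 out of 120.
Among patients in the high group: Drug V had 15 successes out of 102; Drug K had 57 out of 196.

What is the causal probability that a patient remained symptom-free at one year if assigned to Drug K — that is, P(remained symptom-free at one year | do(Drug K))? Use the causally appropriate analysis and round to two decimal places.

The HbA1c-specific comparison favours Drug K throughout, but the pooled figures favour Drug V. The question is whether to condition on HbA1c.
HbA1c here is a post-treatment variable shaped by the drug; conditioning on it would introduce bias rather than remove it. The overall comparison is the causal one.
So P(outcome | do(Drug K)) is just the pooled rate for Drug K: 170/360 = 0.472.

0.47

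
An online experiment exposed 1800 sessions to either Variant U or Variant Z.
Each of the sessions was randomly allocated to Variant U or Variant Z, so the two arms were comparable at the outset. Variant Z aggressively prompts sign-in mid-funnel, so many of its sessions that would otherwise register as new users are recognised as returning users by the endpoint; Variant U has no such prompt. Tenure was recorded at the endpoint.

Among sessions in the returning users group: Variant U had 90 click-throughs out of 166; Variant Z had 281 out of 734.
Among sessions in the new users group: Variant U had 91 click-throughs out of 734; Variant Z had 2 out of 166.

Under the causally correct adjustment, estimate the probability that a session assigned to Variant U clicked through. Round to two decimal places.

0.20

Within every user tenure level Variant U has the higher rate, yet pooled Variant Z does — Simpson's reversal.
User tenure lies on the pathway variant → user tenure → outcome, so adjusting for it blocks the indirect effect. For the total causal effect of variant, use the unadjusted pooled rates.
So P(outcome | do(Variant U)) is just the pooled rate for Variant U: 181/900 = 0.201.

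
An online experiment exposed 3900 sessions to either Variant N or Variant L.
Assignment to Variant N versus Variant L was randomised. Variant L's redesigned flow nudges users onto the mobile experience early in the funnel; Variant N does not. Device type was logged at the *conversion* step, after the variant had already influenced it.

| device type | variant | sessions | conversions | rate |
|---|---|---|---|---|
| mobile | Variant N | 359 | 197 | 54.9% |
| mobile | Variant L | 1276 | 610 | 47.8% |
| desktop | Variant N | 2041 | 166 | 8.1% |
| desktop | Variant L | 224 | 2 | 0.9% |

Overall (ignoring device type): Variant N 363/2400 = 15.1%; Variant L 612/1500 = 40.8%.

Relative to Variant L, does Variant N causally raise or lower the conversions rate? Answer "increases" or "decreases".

decreases

Device type is downstream of the variant. One should not condition on a consequence of treatment, so the overall rates are the right comparison.
Pooled: Variant N 15.1% vs Variant L 40.8%; Variant L is higher overall.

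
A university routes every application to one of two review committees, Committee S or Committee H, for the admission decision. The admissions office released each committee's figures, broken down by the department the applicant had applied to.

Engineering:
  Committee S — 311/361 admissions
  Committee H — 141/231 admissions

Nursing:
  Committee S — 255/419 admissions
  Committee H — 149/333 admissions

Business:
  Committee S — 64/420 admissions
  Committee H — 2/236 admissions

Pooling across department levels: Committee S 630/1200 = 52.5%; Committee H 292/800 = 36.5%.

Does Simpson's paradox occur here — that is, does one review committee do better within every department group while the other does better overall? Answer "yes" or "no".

Within each department level (Engineering 86.1% vs 61.0%; Nursing 60.9% vs 44.7%; Business 15.2% vs 0.8%), Committee S has the higher rate every time. Pooled: 52.5% vs 36.5% — Committee S has the higher rate overall. They agree.

no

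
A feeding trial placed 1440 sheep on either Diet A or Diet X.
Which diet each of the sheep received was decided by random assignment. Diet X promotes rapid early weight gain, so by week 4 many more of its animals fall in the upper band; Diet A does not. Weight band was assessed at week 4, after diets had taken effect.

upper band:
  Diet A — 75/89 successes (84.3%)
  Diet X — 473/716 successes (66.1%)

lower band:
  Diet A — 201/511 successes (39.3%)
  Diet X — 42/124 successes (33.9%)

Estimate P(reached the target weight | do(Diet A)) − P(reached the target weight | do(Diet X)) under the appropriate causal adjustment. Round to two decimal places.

Week-4 weight band lies on the pathway diet → week-4 weight band → outcome, so adjusting for it blocks the indirect effect. For the total causal effect of diet, use the unadjusted pooled rates.
The causal difference is the pooled difference: 0.460 − 0.613 = -0.153.

-0.15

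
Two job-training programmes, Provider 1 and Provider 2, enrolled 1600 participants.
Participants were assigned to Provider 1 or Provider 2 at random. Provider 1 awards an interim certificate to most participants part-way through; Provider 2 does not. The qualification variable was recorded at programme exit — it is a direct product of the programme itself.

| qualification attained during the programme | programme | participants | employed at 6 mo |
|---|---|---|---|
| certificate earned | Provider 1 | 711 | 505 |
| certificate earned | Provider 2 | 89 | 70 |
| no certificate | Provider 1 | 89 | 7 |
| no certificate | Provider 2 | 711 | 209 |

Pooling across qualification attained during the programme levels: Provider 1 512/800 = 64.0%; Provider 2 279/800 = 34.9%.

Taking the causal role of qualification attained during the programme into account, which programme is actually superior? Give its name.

Qualification attained during the programme lies on the pathway programme → qualification attained during the programme → outcome, so adjusting for it blocks the indirect effect. For the total causal effect of programme, use the unadjusted pooled rates.
Pooled: Provider 1 64.0% vs Provider 2 34.9%; Provider 1 is higher overall.

Provider 1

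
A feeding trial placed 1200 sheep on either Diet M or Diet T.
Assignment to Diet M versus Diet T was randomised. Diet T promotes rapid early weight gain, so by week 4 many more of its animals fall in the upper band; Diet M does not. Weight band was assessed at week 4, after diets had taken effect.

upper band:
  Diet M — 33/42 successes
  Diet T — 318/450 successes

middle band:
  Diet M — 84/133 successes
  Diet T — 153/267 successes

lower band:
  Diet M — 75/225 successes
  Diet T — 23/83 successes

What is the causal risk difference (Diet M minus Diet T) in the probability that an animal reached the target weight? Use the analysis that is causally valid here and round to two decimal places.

Because the diet influences week-4 weight band, week-4 weight band is a post-treatment mediator, not a confounder. Stratifying on it would bias the estimate; the causal effect is the crude pooled difference.
The causal difference is the pooled difference: 0.480 − 0.618 = -0.138.

-0.14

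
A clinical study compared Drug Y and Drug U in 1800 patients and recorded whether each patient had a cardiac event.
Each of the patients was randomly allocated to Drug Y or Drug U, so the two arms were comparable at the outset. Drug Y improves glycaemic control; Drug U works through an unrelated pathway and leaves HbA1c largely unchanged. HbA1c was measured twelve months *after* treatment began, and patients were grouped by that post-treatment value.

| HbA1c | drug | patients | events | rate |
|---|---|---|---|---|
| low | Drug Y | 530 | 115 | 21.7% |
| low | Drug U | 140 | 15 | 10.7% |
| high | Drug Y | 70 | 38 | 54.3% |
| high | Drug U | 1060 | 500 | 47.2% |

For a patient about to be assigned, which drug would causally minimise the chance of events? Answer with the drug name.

Drug Y

HbA1c is recorded after the drug and is itself shifted by it — it sits on the causal path from drug to outcome. Conditioning on a mediator would strip out part of the effect we want; the pooled comparison gives the total causal effect.
Pooled: Drug Y 25.5% vs Drug U 42.9%; Drug Y is lower overall.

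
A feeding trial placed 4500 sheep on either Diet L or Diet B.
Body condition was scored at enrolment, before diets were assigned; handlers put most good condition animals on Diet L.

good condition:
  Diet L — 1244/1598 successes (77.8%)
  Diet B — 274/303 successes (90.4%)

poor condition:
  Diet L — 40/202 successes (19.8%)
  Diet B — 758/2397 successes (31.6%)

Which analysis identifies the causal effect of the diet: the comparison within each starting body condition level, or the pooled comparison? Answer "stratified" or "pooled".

stratified

The starting body condition-specific comparison favours Diet B throughout, but the pooled figures favour Diet L. The question is whether to condition on starting body condition.
Starting body condition differs across diets for reasons unrelated to any effect of the diet itself, and it separately predicts the outcome — a classic confounder. We must compare within starting body condition levels.
Within each level — good condition: 77.8% vs 90.4%; poor condition: 19.8% vs 31.6% — Diet B is higher every time.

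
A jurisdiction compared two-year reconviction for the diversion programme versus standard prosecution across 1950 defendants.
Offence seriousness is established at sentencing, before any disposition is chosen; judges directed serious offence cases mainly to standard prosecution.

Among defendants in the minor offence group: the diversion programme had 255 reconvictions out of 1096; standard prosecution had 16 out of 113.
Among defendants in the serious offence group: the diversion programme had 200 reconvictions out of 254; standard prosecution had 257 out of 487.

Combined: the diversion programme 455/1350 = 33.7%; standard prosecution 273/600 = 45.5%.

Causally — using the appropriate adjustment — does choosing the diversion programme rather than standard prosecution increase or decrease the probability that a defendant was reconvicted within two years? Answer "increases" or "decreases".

increases

Offence seriousness satisfies the back-door criterion: it is not a descendant of the disposition, and it blocks the spurious path from disposition to outcome. Adjusting for it (i.e., using the within-offence seriousness rates) gives the causal effect.
Within each level — minor offence: 23.3% vs 14.2%; serious offence: 78.7% vs 52.8% — standard prosecution is lower every time.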